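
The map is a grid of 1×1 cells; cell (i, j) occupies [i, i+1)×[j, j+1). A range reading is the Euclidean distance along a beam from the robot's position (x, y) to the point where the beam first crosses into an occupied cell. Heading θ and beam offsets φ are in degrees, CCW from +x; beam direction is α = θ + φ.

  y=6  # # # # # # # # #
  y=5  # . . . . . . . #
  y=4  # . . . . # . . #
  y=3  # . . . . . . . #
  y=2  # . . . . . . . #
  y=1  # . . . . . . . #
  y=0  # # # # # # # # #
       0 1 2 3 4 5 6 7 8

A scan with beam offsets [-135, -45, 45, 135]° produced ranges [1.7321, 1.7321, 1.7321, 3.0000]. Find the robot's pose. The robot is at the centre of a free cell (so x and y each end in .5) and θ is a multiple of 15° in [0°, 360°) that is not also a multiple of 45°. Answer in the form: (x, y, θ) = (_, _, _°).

Candidates: 34 free-cell centres × 16 headings = 544 poses. Raycast each; keep the one whose scan matches to 4 dp.
  (4.5, 2.5, 165°): beam 1 = 4.0415 ≠ 1.7321 ✗
  (7.5, 3.5, 30°): beam 1 = 2.5882 ≠ 1.7321 ✗
  (2.5, 5.5, 120°): beam 1 = 2.5882 ≠ 1.7321 ✗
  (3.5, 5.5, 15°): beam 1 = 5.0000 ≠ 1.7321 ✗
  (4.5, 2.5, 240°): beam 1 = 3.6235 ≠ 1.7321 ✗
  …
  (6.5, 2.5, 75°): r_1=1.7321, r_2=1.7321, r_3=1.7321, r_4=3.0000 — all match ✓
Only this pose fits every beam.

(x, y, θ) = (6.5, 2.5, 75°)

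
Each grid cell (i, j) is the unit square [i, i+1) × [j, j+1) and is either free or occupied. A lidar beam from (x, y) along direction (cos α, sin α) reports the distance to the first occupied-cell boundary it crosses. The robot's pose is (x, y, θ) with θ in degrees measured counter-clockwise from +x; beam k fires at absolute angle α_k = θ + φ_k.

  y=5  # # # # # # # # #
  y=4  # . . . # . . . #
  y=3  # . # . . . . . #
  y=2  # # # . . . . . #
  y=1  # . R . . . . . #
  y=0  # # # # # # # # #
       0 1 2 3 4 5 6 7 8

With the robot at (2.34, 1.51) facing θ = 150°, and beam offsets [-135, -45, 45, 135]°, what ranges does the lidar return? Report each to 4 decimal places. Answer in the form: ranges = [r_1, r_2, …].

ranges = [5.8597, 0.5073, 1.3873, 0.5280]

beam 1: φ=-135°, α=15°
  d=(0.9659,0.2588)  start (2,1)  tX=0.6833 tY=1.8932  stride 1/|dx|=1.0353 1/|dy|=3.8637
    cross x-line → (3,1), t=0.6833
    cross x-line → (4,1), t=1.7186
    cross y-line → (4,2), t=1.8932
    cross x-line → (5,2), t=2.7538
    cross x-line → (6,2), t=3.7891
    cross x-line → (7,2), t=4.8244
    cross y-line → (7,3), t=5.7569
    cross x-line → (8,3), t=5.8597 (wall)
  → r_1 = 5.8597
beam 2: φ=-45°, α=105°
  d=(-0.2588,0.9659)  start (2,1)  tX=1.3137 tY=0.5073  stride 1/|dx|=3.8637 1/|dy|=1.0353
    cross y-line → (2,2), t=0.5073 (wall)
  → r_2 = 0.5073
beam 3: φ=45°, α=195°
  d=(-0.9659,-0.2588)  start (2,1)  tX=0.3520 tY=1.9705  stride 1/|dx|=1.0353 1/|dy|=3.8637
    cross x-line → (1,1), t=0.3520
    cross x-line → (0,1), t=1.3873 (wall)
  → r_3 = 1.3873
beam 4: φ=135°, α=285°
  d=(0.2588,-0.9659)  start (2,1)  tX=2.5500 tY=0.5280  stride 1/|dx|=3.8637 1/|dy|=1.0353
    cross y-line → (2,0), t=0.5280 (wall)
  → r_4 = 0.5280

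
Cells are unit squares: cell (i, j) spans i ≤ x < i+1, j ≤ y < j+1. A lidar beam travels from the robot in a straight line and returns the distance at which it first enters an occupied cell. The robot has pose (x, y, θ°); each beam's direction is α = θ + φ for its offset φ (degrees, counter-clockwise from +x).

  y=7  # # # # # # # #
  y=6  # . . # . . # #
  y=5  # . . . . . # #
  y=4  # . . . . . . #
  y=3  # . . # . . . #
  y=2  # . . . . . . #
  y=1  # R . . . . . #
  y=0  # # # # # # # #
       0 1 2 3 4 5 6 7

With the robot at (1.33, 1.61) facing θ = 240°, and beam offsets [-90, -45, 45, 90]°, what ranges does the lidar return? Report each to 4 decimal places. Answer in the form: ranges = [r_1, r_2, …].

beam 1: φ=-90°, α=150°
  d=(-0.8660,0.5000)  start (1,1)  tX=0.3811 tY=0.7800  stride 1/|dx|=1.1547 1/|dy|=2.0000
    cross x-line → (0,1), t=0.3811 (wall)
  → r_1 = 0.3811
beam 2: φ=-45°, α=195°
  d=(-0.9659,-0.2588)  start (1,1)  tX=0.3416 tY=2.3569  stride 1/|dx|=1.0353 1/|dy|=3.8637
    cross x-line → (0,1), t=0.3416 (wall)
  → r_2 = 0.3416
beam 3: φ=45°, α=285°
  d=(0.2588,-0.9659)  start (1,1)  tX=2.5887 tY=0.6315  stride 1/|dx|=3.8637 1/|dy|=1.0353
    cross y-line → (1,0), t=0.6315 (wall)
  → r_3 = 0.6315
beam 4: φ=90°, α=330°
  d=(0.8660,-0.5000)  start (1,1)  tX=0.7736 tY=1.2200  stride 1/|dx|=1.1547 1/|dy|=2.0000
    cross x-line → (2,1), t=0.7736
    cross y-line → (2,0), t=1.2200 (wall)
  → r_4 = 1.2200

ranges = [0.3811, 0.3416, 0.6315, 1.2200]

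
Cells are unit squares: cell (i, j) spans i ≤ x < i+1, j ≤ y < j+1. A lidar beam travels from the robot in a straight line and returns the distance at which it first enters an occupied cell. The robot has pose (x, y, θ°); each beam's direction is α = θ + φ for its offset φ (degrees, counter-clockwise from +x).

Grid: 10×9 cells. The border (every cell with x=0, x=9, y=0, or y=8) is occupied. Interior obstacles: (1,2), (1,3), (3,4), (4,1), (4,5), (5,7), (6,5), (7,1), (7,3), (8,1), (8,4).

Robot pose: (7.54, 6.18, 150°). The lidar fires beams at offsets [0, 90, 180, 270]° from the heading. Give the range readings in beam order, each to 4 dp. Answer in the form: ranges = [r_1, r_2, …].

ranges = [1.7782, 1.0800, 1.6859, 2.1016]

beam 1: φ=0°, α=150°
  cosα=-0.8660 sinα=0.5000 | (7,6) | tMaxX 0.6235 tMaxY 1.6400 | tΔX 1.1547 tΔY 2.0000
    t=0.6235 [x] (6,6)
    t=1.6400 [y] (6,7)
    t=1.7782 [x] (5,7) — stop
  → r_1 = 1.7782
beam 2: φ=90°, α=240°
  cosα=-0.5000 sinα=-0.8660 | (7,6) | tMaxX 1.0800 tMaxY 0.2078 | tΔX 2.0000 tΔY 1.1547
    t=0.2078 [y] (7,5)
    t=1.0800 [x] (6,5) — stop
  → r_2 = 1.0800
beam 3: φ=180°, α=330°
  cosα=0.8660 sinα=-0.5000 | (7,6) | tMaxX 0.5312 tMaxY 0.3600 | tΔX 1.1547 tΔY 2.0000
    t=0.3600 [y] (7,5)
    t=0.5312 [x] (8,5)
    t=1.6859 [x] (9,5) — stop
  → r_3 = 1.6859
beam 4: φ=270°, α=60°
  cosα=0.5000 sinα=0.8660 | (7,6) | tMaxX 0.9200 tMaxY 0.9469 | tΔX 2.0000 tΔY 1.1547
    t=0.9200 [x] (8,6)
    t=0.9469 [y] (8,7)
    t=2.1016 [y] (8,8) — stop
  → r_4 = 2.1016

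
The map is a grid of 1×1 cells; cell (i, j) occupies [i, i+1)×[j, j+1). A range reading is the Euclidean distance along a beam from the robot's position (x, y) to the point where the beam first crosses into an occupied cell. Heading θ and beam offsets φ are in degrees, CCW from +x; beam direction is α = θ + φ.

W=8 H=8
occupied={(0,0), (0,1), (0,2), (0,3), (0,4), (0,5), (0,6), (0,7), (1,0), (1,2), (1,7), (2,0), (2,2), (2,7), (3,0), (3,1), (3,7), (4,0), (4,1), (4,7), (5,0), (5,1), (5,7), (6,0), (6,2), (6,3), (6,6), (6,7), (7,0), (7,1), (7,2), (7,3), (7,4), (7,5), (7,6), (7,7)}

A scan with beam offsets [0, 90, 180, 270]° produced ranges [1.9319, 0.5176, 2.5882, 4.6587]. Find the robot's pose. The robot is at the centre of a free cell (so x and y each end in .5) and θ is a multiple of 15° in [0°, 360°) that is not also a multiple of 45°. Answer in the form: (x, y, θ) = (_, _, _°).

(x, y, θ) = (3.5, 6.5, 15°)

Enumerate (i+0.5, j+0.5, θ) over the 28 free cells and 16 admissible headings. For each, cast all 4 beams and compare to the given ranges.
  (3.5, 2.5, 300°): beam 1 = 0.5774 ≠ 1.9319 ✗
  (3.5, 5.5, 345°): beam 1 = 3.6235 ≠ 1.9319 ✗
  (5.5, 6.5, 285°): beam 1 = 2.5882 ≠ 1.9319 ✗
  (3.5, 3.5, 120°): beam 1 = 4.0415 ≠ 1.9319 ✗
  …
  (3.5, 6.5, 15°): r_1=1.9319, r_2=0.5176, r_3=2.5882, r_4=4.6587 — all match ✓
No second candidate reproduces the full scan.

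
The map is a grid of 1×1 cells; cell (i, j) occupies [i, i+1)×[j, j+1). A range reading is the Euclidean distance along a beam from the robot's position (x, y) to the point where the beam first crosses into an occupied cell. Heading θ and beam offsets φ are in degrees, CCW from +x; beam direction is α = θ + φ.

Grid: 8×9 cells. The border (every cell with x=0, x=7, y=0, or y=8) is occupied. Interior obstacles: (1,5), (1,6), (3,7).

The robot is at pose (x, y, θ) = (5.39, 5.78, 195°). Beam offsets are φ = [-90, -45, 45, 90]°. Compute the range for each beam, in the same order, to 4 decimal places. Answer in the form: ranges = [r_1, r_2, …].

ranges = [2.2983, 2.4400, 5.5195, 4.9486]

beam 1: φ=-90°, α=105°
  cosα=-0.2588 sinα=0.9659 | (5,5) | tMaxX 1.5068 tMaxY 0.2278 | tΔX 3.8637 tΔY 1.0353
    t=0.2278 [y] (5,6)
    t=1.2630 [y] (5,7)
    t=1.5068 [x] (4,7)
    t=2.2983 [y] (4,8) — stop
  → r_1 = 2.2983
beam 2: φ=-45°, α=150°
  cosα=-0.8660 sinα=0.5000 | (5,5) | tMaxX 0.4503 tMaxY 0.4400 | tΔX 1.1547 tΔY 2.0000
    t=0.4400 [y] (5,6)
    t=0.4503 [x] (4,6)
    t=1.6050 [x] (3,6)
    t=2.4400 [y] (3,7) — stop
  → r_2 = 2.4400
beam 3: φ=45°, α=240°
  cosα=-0.5000 sinα=-0.8660 | (5,5) | tMaxX 0.7800 tMaxY 0.9007 | tΔX 2.0000 tΔY 1.1547
    t=0.7800 [x] (4,5)
    t=0.9007 [y] (4,4)
    t=2.0554 [y] (4,3)
    t=2.7800 [x] (3,3)
    t=3.2101 [y] (3,2)
    t=4.3648 [y] (3,1)
    t=4.7800 [x] (2,1)
    t=5.5195 [y] (2,0) — stop
  → r_3 = 5.5195
beam 4: φ=90°, α=285°
  cosα=0.2588 sinα=-0.9659 | (5,5) | tMaxX 2.3569 tMaxY 0.8075 | tΔX 3.8637 tΔY 1.0353
    t=0.8075 [y] (5,4)
    t=1.8428 [y] (5,3)
    t=2.3569 [x] (6,3)
    t=2.8781 [y] (6,2)
    t=3.9133 [y] (6,1)
    t=4.9486 [y] (6,0) — stop
  → r_4 = 4.9486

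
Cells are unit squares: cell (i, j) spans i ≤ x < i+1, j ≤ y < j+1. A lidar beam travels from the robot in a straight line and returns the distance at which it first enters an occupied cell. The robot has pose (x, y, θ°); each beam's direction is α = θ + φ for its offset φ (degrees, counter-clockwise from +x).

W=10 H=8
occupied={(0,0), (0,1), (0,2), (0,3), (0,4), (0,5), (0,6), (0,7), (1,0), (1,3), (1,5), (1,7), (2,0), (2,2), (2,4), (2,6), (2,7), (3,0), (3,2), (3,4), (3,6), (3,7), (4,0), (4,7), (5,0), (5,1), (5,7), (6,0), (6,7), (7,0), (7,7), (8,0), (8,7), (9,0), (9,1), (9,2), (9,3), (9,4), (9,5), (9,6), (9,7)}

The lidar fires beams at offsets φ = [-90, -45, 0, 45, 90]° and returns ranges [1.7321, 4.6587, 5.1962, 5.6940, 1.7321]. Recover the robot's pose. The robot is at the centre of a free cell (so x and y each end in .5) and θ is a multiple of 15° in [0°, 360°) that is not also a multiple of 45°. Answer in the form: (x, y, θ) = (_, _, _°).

The pose lattice has 39·16 = 624 candidates. Test each by forward raycasting.
  (5.5, 2.5, 75°): beam 1 = 3.6235 ≠ 1.7321 ✗
  (7.5, 4.5, 345°): beam 1 = 3.6235 ≠ 1.7321 ✗
  (6.5, 3.5, 195°): beam 1 = 3.6235 ≠ 1.7321 ✗
  (2.5, 1.5, 195°): beam 1 = 0.5176 ≠ 1.7321 ✗
  (5.5, 2.5, 255°): beam 1 = 1.5529 ≠ 1.7321 ✗
  …
  (7.5, 2.5, 120°): r_1=1.7321, r_2=4.6587, r_3=5.1962, r_4=5.6940, r_5=1.7321 — all match ✓
Unique over the lattice → pose = (7.5, 2.5, 120°).

(x, y, θ) = (7.5, 2.5, 120°)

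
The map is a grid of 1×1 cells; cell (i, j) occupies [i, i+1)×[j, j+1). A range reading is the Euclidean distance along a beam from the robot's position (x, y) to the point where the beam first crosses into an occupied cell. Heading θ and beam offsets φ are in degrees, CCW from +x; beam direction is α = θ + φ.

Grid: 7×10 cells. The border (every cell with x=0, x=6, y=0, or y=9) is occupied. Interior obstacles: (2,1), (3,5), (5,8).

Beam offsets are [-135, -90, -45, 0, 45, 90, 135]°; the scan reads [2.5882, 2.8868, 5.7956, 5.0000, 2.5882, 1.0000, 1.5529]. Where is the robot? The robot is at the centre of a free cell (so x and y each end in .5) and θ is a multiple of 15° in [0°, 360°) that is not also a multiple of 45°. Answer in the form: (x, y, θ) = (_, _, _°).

(x, y, θ) = (3.5, 2.5, 120°)

The pose lattice has 37·16 = 592 candidates. Test each by forward raycasting.
  (4.5, 5.5, 105°): beam 1 = 1.7321 ≠ 2.5882 ✗
  (1.5, 8.5, 30°): beam 1 = 1.9319 ≠ 2.5882 ✗
  (4.5, 7.5, 30°): beam 1 = 1.9319 ≠ 2.5882 ✗
  …
  (3.5, 2.5, 120°): r_1=2.5882, r_2=2.8868, r_3=5.7956, r_4=5.0000, r_5=2.5882, r_6=1.0000, r_7=1.5529 — all match ✓
Unique over the lattice → pose = (3.5, 2.5, 120°).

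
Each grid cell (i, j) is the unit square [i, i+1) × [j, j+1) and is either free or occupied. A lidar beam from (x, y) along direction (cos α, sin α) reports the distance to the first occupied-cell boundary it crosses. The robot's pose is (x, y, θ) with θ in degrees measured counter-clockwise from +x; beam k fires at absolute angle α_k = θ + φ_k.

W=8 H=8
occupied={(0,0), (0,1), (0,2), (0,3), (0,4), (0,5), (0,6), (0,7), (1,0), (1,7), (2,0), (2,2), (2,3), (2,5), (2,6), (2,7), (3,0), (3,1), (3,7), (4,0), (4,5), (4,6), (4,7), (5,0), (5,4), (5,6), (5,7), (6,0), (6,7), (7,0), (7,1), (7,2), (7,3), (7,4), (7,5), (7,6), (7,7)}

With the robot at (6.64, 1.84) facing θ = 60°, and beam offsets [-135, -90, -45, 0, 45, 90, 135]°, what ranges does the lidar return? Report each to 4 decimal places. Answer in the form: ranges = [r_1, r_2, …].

ranges = [0.8696, 0.4157, 0.3727, 0.7200, 2.4728, 4.2031, 2.7331]

beam 1: φ=-135°, α=285°
  cosα=0.2588 sinα=-0.9659 | (6,1) | tMaxX 1.3909 tMaxY 0.8696 | tΔX 3.8637 tΔY 1.0353
    t=0.8696 [y] (6,0) — stop
  → r_1 = 0.8696
beam 2: φ=-90°, α=330°
  cosα=0.8660 sinα=-0.5000 | (6,1) | tMaxX 0.4157 tMaxY 1.6800 | tΔX 1.1547 tΔY 2.0000
    t=0.4157 [x] (7,1) — stop
  → r_2 = 0.4157
beam 3: φ=-45°, α=15°
  cosα=0.9659 sinα=0.2588 | (6,1) | tMaxX 0.3727 tMaxY 0.6182 | tΔX 1.0353 tΔY 3.8637
    t=0.3727 [x] (7,1) — stop
  → r_3 = 0.3727
beam 4: φ=0°, α=60°
  cosα=0.5000 sinα=0.8660 | (6,1) | tMaxX 0.7200 tMaxY 0.1848 | tΔX 2.0000 tΔY 1.1547
    t=0.1848 [y] (6,2)
    t=0.7200 [x] (7,2) — stop
  → r_4 = 0.7200
beam 5: φ=45°, α=105°
  cosα=-0.2588 sinα=0.9659 | (6,1) | tMaxX 2.4728 tMaxY 0.1656 | tΔX 3.8637 tΔY 1.0353
    t=0.1656 [y] (6,2)
    t=1.2009 [y] (6,3)
    t=2.2362 [y] (6,4)
    t=2.4728 [x] (5,4) — stop
  → r_5 = 2.4728
beam 6: φ=90°, α=150°
  cosα=-0.8660 sinα=0.5000 | (6,1) | tMaxX 0.7390 tMaxY 0.3200 | tΔX 1.1547 tΔY 2.0000
    t=0.3200 [y] (6,2)
    t=0.7390 [x] (5,2)
    t=1.8937 [x] (4,2)
    t=2.3200 [y] (4,3)
    t=3.0484 [x] (3,3)
    t=4.2031 [x] (2,3) — stop
  → r_6 = 4.2031
beam 7: φ=135°, α=195°
  cosα=-0.9659 sinα=-0.2588 | (6,1) | tMaxX 0.6626 tMaxY 3.2455 | tΔX 1.0353 tΔY 3.8637
    t=0.6626 [x] (5,1)
    t=1.6979 [x] (4,1)
    t=2.7331 [x] (3,1) — stop
  → r_7 = 2.7331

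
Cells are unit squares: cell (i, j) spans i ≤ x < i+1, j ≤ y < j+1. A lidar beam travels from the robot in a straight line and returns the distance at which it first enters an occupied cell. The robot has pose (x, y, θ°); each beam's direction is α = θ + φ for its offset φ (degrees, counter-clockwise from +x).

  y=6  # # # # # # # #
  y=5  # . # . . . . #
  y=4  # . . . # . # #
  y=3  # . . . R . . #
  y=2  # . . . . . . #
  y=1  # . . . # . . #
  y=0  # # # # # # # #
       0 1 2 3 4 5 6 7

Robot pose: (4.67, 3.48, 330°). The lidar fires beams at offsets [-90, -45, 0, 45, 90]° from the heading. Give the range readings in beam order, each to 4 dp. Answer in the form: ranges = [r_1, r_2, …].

ranges = [2.8637, 2.5675, 2.6905, 2.0091, 0.6004]

beam 1: φ=-90°, α=240°
  cosα=-0.5000 sinα=-0.8660 | (4,3) | tMaxX 1.3400 tMaxY 0.5543 | tΔX 2.0000 tΔY 1.1547
    t=0.5543 [y] (4,2)
    t=1.3400 [x] (3,2)
    t=1.7090 [y] (3,1)
    t=2.8637 [y] (3,0) — stop
  → r_1 = 2.8637
beam 2: φ=-45°, α=285°
  cosα=0.2588 sinα=-0.9659 | (4,3) | tMaxX 1.2750 tMaxY 0.4969 | tΔX 3.8637 tΔY 1.0353
    t=0.4969 [y] (4,2)
    t=1.2750 [x] (5,2)
    t=1.5322 [y] (5,1)
    t=2.5675 [y] (5,0) — stop
  → r_2 = 2.5675
beam 3: φ=0°, α=330°
  cosα=0.8660 sinα=-0.5000 | (4,3) | tMaxX 0.3811 tMaxY 0.9600 | tΔX 1.1547 tΔY 2.0000
    t=0.3811 [x] (5,3)
    t=0.9600 [y] (5,2)
    t=1.5358 [x] (6,2)
    t=2.6905 [x] (7,2) — stop
  → r_3 = 2.6905
beam 4: φ=45°, α=15°
  cosα=0.9659 sinα=0.2588 | (4,3) | tMaxX 0.3416 tMaxY 2.0091 | tΔX 1.0353 tΔY 3.8637
    t=0.3416 [x] (5,3)
    t=1.3769 [x] (6,3)
    t=2.0091 [y] (6,4) — stop
  → r_4 = 2.0091
beam 5: φ=90°, α=60°
  cosα=0.5000 sinα=0.8660 | (4,3) | tMaxX 0.6600 tMaxY 0.6004 | tΔX 2.0000 tΔY 1.1547
    t=0.6004 [y] (4,4) — stop
  → r_5 = 0.6004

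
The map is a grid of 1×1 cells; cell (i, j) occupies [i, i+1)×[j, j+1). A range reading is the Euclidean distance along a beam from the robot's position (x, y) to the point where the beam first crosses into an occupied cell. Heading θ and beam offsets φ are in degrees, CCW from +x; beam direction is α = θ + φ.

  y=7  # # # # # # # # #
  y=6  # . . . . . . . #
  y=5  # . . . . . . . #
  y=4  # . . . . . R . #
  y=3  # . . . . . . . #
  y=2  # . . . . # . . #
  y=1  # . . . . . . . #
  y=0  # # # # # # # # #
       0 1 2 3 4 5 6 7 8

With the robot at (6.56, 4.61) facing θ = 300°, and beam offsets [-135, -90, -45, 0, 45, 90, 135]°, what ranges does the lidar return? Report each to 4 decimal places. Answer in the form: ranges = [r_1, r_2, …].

beam 1: φ=-135°, α=165°
  dir = (cos 165°, sin 165°) = (-0.9659, 0.2588); from cell (6,4)
  next x-line at t=0.5798, next y-line at t=1.5068; Δt_x=1.0353, Δt_y=3.8637
    x: enter (5,4) at t=0.5798
    y: enter (5,5) at t=1.5068
    x: enter (4,5) at t=1.6150
    x: enter (3,5) at t=2.6503
    x: enter (2,5) at t=3.6856
    x: enter (1,5) at t=4.7209
    y: enter (1,6) at t=5.3705
    x: enter (0,6) at t=5.7561 ← occupied
  → r_1 = 5.7561
beam 2: φ=-90°, α=210°
  dir = (cos 210°, sin 210°) = (-0.8660, -0.5000); from cell (6,4)
  next x-line at t=0.6466, next y-line at t=1.2200; Δt_x=1.1547, Δt_y=2.0000
    x: enter (5,4) at t=0.6466
    y: enter (5,3) at t=1.2200
    x: enter (4,3) at t=1.8013
    x: enter (3,3) at t=2.9560
    y: enter (3,2) at t=3.2200
    x: enter (2,2) at t=4.1107
    y: enter (2,1) at t=5.2200
    x: enter (1,1) at t=5.2654
    x: enter (0,1) at t=6.4201 ← occupied
  → r_2 = 6.4201
beam 3: φ=-45°, α=255°
  dir = (cos 255°, sin 255°) = (-0.2588, -0.9659); from cell (6,4)
  next x-line at t=2.1637, next y-line at t=0.6315; Δt_x=3.8637, Δt_y=1.0353
    y: enter (6,3) at t=0.6315
    y: enter (6,2) at t=1.6668
    x: enter (5,2) at t=2.1637 ← occupied
  → r_3 = 2.1637
beam 4: φ=0°, α=300°
  dir = (cos 300°, sin 300°) = (0.5000, -0.8660); from cell (6,4)
  next x-line at t=0.8800, next y-line at t=0.7044; Δt_x=2.0000, Δt_y=1.1547
    y: enter (6,3) at t=0.7044
    x: enter (7,3) at t=0.8800
    y: enter (7,2) at t=1.8591
    x: enter (8,2) at t=2.8800 ← occupied
  → r_4 = 2.8800
beam 5: φ=45°, α=345°
  dir = (cos 345°, sin 345°) = (0.9659, -0.2588); from cell (6,4)
  next x-line at t=0.4555, next y-line at t=2.3569; Δt_x=1.0353, Δt_y=3.8637
    x: enter (7,4) at t=0.4555
    x: enter (8,4) at t=1.4908 ← occupied
  → r_5 = 1.4908
beam 6: φ=90°, α=30°
  dir = (cos 30°, sin 30°) = (0.8660, 0.5000); from cell (6,4)
  next x-line at t=0.5081, next y-line at t=0.7800; Δt_x=1.1547, Δt_y=2.0000
    x: enter (7,4) at t=0.5081
    y: enter (7,5) at t=0.7800
    x: enter (8,5) at t=1.6628 ← occupied
  → r_6 = 1.6628
beam 7: φ=135°, α=75°
  dir = (cos 75°, sin 75°) = (0.2588, 0.9659); from cell (6,4)
  next x-line at t=1.7000, next y-line at t=0.4038; Δt_x=3.8637, Δt_y=1.0353
    y: enter (6,5) at t=0.4038
    y: enter (6,6) at t=1.4390
    x: enter (7,6) at t=1.7000
    y: enter (7,7) at t=2.4743 ← occupied
  → r_7 = 2.4743

ranges = [5.7561, 6.4201, 2.1637, 2.8800, 1.4908, 1.6628, 2.4743]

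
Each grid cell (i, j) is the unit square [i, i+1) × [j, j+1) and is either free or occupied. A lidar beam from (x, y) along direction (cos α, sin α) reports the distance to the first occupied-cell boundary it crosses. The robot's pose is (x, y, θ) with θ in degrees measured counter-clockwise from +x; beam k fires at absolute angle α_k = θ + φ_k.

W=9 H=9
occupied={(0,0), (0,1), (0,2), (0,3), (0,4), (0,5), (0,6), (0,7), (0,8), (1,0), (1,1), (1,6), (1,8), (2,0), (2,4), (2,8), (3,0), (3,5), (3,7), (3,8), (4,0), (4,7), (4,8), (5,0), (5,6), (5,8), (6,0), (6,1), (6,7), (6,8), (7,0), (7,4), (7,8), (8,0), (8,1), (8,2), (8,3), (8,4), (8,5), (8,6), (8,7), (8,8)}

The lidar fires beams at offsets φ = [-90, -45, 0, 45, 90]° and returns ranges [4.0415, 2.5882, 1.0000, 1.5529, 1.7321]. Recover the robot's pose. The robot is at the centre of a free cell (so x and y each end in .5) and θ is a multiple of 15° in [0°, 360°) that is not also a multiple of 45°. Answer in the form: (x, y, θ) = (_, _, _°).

(x, y, θ) = (4.5, 5.5, 30°)

The pose lattice has 39·16 = 624 candidates. Test each by forward raycasting.
  (1.5, 2.5, 105°): beam 1 = 5.7956 ≠ 4.0415 ✗
  (4.5, 5.5, 75°): beam 1 = 2.5882 ≠ 4.0415 ✗
  (4.5, 6.5, 195°): beam 1 = 0.5176 ≠ 4.0415 ✗
  (6.5, 3.5, 150°): beam 1 = 1.0000 ≠ 4.0415 ✗
  …
  (4.5, 5.5, 30°): r_1=4.0415, r_2=2.5882, r_3=1.0000, r_4=1.5529, r_5=1.7321 — all match ✓
Unique over the lattice → pose = (4.5, 5.5, 30°).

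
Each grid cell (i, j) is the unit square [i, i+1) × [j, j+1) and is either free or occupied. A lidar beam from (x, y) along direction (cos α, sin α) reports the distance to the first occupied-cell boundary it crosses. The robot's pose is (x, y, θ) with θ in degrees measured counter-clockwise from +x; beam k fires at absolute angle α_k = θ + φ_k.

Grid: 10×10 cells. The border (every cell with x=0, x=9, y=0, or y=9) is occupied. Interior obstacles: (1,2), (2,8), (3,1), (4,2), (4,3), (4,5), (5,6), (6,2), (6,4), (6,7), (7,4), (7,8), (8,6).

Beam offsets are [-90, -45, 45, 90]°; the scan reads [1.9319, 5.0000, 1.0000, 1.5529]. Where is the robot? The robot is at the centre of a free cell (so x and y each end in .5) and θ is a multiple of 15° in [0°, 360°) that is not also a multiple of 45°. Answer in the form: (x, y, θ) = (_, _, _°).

(x, y, θ) = (1.5, 7.5, 345°)

Enumerate (i+0.5, j+0.5, θ) over the 51 free cells and 16 admissible headings. For each, cast all 4 beams and compare to the given ranges.
  (4.5, 7.5, 30°): beam 1 = 1.0000 ≠ 1.9319 ✗
  (4.5, 4.5, 120°): beam 1 = 4.0415 ≠ 1.9319 ✗
  (8.5, 8.5, 30°): beam 1 = 1.0000 ≠ 1.9319 ✗
  …
  (1.5, 7.5, 345°): r_1=1.9319, r_2=5.0000, r_3=1.0000, r_4=1.5529 — all match ✓
Only this pose fits every beam.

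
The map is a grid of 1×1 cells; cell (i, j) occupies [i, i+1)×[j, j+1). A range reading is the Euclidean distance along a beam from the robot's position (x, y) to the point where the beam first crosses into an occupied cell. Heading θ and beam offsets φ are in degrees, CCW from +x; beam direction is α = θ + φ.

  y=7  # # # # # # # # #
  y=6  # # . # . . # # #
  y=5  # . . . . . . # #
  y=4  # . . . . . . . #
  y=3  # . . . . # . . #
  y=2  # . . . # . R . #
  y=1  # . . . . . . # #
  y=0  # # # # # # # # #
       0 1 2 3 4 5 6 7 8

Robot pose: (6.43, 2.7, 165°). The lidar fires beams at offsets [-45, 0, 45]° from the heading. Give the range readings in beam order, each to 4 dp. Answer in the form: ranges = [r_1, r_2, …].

beam 1: φ=-45°, α=120°
  d=(-0.5000,0.8660)  start (6,2)  tX=0.8600 tY=0.3464  stride 1/|dx|=2.0000 1/|dy|=1.1547
    cross y-line → (6,3), t=0.3464
    cross x-line → (5,3), t=0.8600 (wall)
  → r_1 = 0.8600
beam 2: φ=0°, α=165°
  d=(-0.9659,0.2588)  start (6,2)  tX=0.4452 tY=1.1591  stride 1/|dx|=1.0353 1/|dy|=3.8637
    cross x-line → (5,2), t=0.4452
    cross y-line → (5,3), t=1.1591 (wall)
  → r_2 = 1.1591
beam 3: φ=45°, α=210°
  d=(-0.8660,-0.5000)  start (6,2)  tX=0.4965 tY=1.4000  stride 1/|dx|=1.1547 1/|dy|=2.0000
    cross x-line → (5,2), t=0.4965
    cross y-line → (5,1), t=1.4000
    cross x-line → (4,1), t=1.6512
    cross x-line → (3,1), t=2.8059
    cross y-line → (3,0), t=3.4000 (wall)
  → r_3 = 3.4000

ranges = [0.8600, 1.1591, 3.4000]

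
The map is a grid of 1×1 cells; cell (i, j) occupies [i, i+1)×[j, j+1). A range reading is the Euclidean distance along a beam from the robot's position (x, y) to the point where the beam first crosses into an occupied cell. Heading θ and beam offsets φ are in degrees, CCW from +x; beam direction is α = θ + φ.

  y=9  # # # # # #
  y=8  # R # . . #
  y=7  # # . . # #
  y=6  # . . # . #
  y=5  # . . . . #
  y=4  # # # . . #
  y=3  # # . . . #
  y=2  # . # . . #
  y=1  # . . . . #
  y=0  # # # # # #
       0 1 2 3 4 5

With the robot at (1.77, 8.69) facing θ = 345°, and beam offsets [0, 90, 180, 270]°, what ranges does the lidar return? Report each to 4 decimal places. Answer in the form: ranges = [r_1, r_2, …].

beam 1: φ=0°, α=345°
  dir = (cos 345°, sin 345°) = (0.9659, -0.2588); from cell (1,8)
  next x-line at t=0.2381, next y-line at t=2.6660; Δt_x=1.0353, Δt_y=3.8637
    x: enter (2,8) at t=0.2381 ← occupied
  → r_1 = 0.2381
beam 2: φ=90°, α=75°
  dir = (cos 75°, sin 75°) = (0.2588, 0.9659); from cell (1,8)
  next x-line at t=0.8887, next y-line at t=0.3209; Δt_x=3.8637, Δt_y=1.0353
    y: enter (1,9) at t=0.3209 ← occupied
  → r_2 = 0.3209
beam 3: φ=180°, α=165°
  dir = (cos 165°, sin 165°) = (-0.9659, 0.2588); from cell (1,8)
  next x-line at t=0.7972, next y-line at t=1.1977; Δt_x=1.0353, Δt_y=3.8637
    x: enter (0,8) at t=0.7972 ← occupied
  → r_3 = 0.7972
beam 4: φ=270°, α=255°
  dir = (cos 255°, sin 255°) = (-0.2588, -0.9659); from cell (1,8)
  next x-line at t=2.9751, next y-line at t=0.7143; Δt_x=3.8637, Δt_y=1.0353
    y: enter (1,7) at t=0.7143 ← occupied
  → r_4 = 0.7143

ranges = [0.2381, 0.3209, 0.7972, 0.7143]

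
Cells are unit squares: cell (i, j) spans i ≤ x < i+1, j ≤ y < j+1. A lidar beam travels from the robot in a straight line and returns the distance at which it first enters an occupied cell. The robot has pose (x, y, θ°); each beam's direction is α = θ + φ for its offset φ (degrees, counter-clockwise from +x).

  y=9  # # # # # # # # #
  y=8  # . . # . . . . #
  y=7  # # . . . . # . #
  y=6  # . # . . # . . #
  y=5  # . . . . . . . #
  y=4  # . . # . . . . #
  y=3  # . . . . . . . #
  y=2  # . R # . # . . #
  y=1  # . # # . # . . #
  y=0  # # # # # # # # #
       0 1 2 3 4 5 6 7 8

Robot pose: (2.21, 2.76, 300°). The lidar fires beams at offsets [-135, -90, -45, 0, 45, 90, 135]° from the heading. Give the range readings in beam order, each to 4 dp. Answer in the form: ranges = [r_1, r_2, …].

ranges = [1.2527, 1.3972, 0.7868, 0.8776, 0.8179, 6.6857, 5.4248]

beam 1: φ=-135°, α=165°
  cosα=-0.9659 sinα=0.2588 | (2,2) | tMaxX 0.2174 tMaxY 0.9273 | tΔX 1.0353 tΔY 3.8637
    t=0.2174 [x] (1,2)
    t=0.9273 [y] (1,3)
    t=1.2527 [x] (0,3) — stop
  → r_1 = 1.2527
beam 2: φ=-90°, α=210°
  cosα=-0.8660 sinα=-0.5000 | (2,2) | tMaxX 0.2425 tMaxY 1.5200 | tΔX 1.1547 tΔY 2.0000
    t=0.2425 [x] (1,2)
    t=1.3972 [x] (0,2) — stop
  → r_2 = 1.3972
beam 3: φ=-45°, α=255°
  cosα=-0.2588 sinα=-0.9659 | (2,2) | tMaxX 0.8114 tMaxY 0.7868 | tΔX 3.8637 tΔY 1.0353
    t=0.7868 [y] (2,1) — stop
  → r_3 = 0.7868
beam 4: φ=0°, α=300°
  cosα=0.5000 sinα=-0.8660 | (2,2) | tMaxX 1.5800 tMaxY 0.8776 | tΔX 2.0000 tΔY 1.1547
    t=0.8776 [y] (2,1) — stop
  → r_4 = 0.8776
beam 5: φ=45°, α=345°
  cosα=0.9659 sinα=-0.2588 | (2,2) | tMaxX 0.8179 tMaxY 2.9364 | tΔX 1.0353 tΔY 3.8637
    t=0.8179 [x] (3,2) — stop
  → r_5 = 0.8179
beam 6: φ=90°, α=30°
  cosα=0.8660 sinα=0.5000 | (2,2) | tMaxX 0.9122 tMaxY 0.4800 | tΔX 1.1547 tΔY 2.0000
    t=0.4800 [y] (2,3)
    t=0.9122 [x] (3,3)
    t=2.0669 [x] (4,3)
    t=2.4800 [y] (4,4)
    t=3.2216 [x] (5,4)
    t=4.3763 [x] (6,4)
    t=4.4800 [y] (6,5)
    t=5.5310 [x] (7,5)
    t=6.4800 [y] (7,6)
    t=6.6857 [x] (8,6) — stop
  → r_6 = 6.6857
beam 7: φ=135°, α=75°
  cosα=0.2588 sinα=0.9659 | (2,2) | tMaxX 3.0523 tMaxY 0.2485 | tΔX 3.8637 tΔY 1.0353
    t=0.2485 [y] (2,3)
    t=1.2837 [y] (2,4)
    t=2.3190 [y] (2,5)
    t=3.0523 [x] (3,5)
    t=3.3543 [y] (3,6)
    t=4.3896 [y] (3,7)
    t=5.4248 [y] (3,8) — stop
  → r_7 = 5.4248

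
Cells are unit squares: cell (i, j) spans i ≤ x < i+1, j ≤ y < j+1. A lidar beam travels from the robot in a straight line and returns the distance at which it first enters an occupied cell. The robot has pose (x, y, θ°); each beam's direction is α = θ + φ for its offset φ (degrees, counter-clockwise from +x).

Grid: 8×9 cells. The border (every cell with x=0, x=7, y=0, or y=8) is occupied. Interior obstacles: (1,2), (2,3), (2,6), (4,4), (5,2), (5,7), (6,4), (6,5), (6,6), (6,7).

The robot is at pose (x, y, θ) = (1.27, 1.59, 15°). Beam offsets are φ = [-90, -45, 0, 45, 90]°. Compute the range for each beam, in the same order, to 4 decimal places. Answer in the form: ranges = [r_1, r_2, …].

ranges = [0.6108, 1.1800, 3.8616, 0.4734, 0.4245]

beam 1: φ=-90°, α=285°
  d=(0.2588,-0.9659)  start (1,1)  tX=2.8205 tY=0.6108  stride 1/|dx|=3.8637 1/|dy|=1.0353
    cross y-line → (1,0), t=0.6108 (wall)
  → r_1 = 0.6108
beam 2: φ=-45°, α=330°
  d=(0.8660,-0.5000)  start (1,1)  tX=0.8429 tY=1.1800  stride 1/|dx|=1.1547 1/|dy|=2.0000
    cross x-line → (2,1), t=0.8429
    cross y-line → (2,0), t=1.1800 (wall)
  → r_2 = 1.1800
beam 3: φ=0°, α=15°
  d=(0.9659,0.2588)  start (1,1)  tX=0.7558 tY=1.5841  stride 1/|dx|=1.0353 1/|dy|=3.8637
    cross x-line → (2,1), t=0.7558
    cross y-line → (2,2), t=1.5841
    cross x-line → (3,2), t=1.7910
    cross x-line → (4,2), t=2.8263
    cross x-line → (5,2), t=3.8616 (wall)
  → r_3 = 3.8616
beam 4: φ=45°, α=60°
  d=(0.5000,0.8660)  start (1,1)  tX=1.4600 tY=0.4734  stride 1/|dx|=2.0000 1/|dy|=1.1547
    cross y-line → (1,2), t=0.4734 (wall)
  → r_4 = 0.4734
beam 5: φ=90°, α=105°
  d=(-0.2588,0.9659)  start (1,1)  tX=1.0432 tY=0.4245  stride 1/|dx|=3.8637 1/|dy|=1.0353
    cross y-line → (1,2), t=0.4245 (wall)
  → r_5 = 0.4245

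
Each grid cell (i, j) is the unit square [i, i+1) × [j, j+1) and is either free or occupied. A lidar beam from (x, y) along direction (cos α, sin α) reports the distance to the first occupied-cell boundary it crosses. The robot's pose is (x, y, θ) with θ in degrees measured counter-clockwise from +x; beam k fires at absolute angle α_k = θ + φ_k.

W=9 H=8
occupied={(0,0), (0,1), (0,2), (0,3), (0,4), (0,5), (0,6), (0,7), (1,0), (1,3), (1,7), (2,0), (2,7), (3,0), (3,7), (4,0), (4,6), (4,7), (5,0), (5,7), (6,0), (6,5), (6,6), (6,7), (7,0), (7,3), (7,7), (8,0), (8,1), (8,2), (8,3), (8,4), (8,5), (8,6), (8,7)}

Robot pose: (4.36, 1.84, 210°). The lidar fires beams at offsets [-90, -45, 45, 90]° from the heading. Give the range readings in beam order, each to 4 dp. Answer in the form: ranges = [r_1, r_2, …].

ranges = [5.9583, 3.4785, 0.8696, 0.9699]

beam 1: φ=-90°, α=120°
  d=(-0.5000,0.8660)  start (4,1)  tX=0.7200 tY=0.1848  stride 1/|dx|=2.0000 1/|dy|=1.1547
    cross y-line → (4,2), t=0.1848
    cross x-line → (3,2), t=0.7200
    cross y-line → (3,3), t=1.3395
    cross y-line → (3,4), t=2.4942
    cross x-line → (2,4), t=2.7200
    cross y-line → (2,5), t=3.6489
    cross x-line → (1,5), t=4.7200
    cross y-line → (1,6), t=4.8036
    cross y-line → (1,7), t=5.9583 (wall)
  → r_1 = 5.9583
beam 2: φ=-45°, α=165°
  d=(-0.9659,0.2588)  start (4,1)  tX=0.3727 tY=0.6182  stride 1/|dx|=1.0353 1/|dy|=3.8637
    cross x-line → (3,1), t=0.3727
    cross y-line → (3,2), t=0.6182
    cross x-line → (2,2), t=1.4080
    cross x-line → (1,2), t=2.4433
    cross x-line → (0,2), t=3.4785 (wall)
  → r_2 = 3.4785
beam 3: φ=45°, α=255°
  d=(-0.2588,-0.9659)  start (4,1)  tX=1.3909 tY=0.8696  stride 1/|dx|=3.8637 1/|dy|=1.0353
    cross y-line → (4,0), t=0.8696 (wall)
  → r_3 = 0.8696
beam 4: φ=90°, α=300°
  d=(0.5000,-0.8660)  start (4,1)  tX=1.2800 tY=0.9699  stride 1/|dx|=2.0000 1/|dy|=1.1547
    cross y-line → (4,0), t=0.9699 (wall)
  → r_4 = 0.9699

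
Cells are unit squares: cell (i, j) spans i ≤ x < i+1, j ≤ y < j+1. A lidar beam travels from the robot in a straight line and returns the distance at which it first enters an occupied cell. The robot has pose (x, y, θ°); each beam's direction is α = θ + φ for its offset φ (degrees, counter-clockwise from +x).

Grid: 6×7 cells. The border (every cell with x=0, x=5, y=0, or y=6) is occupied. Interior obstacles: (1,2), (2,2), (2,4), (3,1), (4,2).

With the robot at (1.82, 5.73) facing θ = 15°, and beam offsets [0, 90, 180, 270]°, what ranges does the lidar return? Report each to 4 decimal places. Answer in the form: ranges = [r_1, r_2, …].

beam 1: φ=0°, α=15°
  d=(0.9659,0.2588)  start (1,5)  tX=0.1863 tY=1.0432  stride 1/|dx|=1.0353 1/|dy|=3.8637
    cross x-line → (2,5), t=0.1863
    cross y-line → (2,6), t=1.0432 (wall)
  → r_1 = 1.0432
beam 2: φ=90°, α=105°
  d=(-0.2588,0.9659)  start (1,5)  tX=3.1682 tY=0.2795  stride 1/|dx|=3.8637 1/|dy|=1.0353
    cross y-line → (1,6), t=0.2795 (wall)
  → r_2 = 0.2795
beam 3: φ=180°, α=195°
  d=(-0.9659,-0.2588)  start (1,5)  tX=0.8489 tY=2.8205  stride 1/|dx|=1.0353 1/|dy|=3.8637
    cross x-line → (0,5), t=0.8489 (wall)
  → r_3 = 0.8489
beam 4: φ=270°, α=285°
  d=(0.2588,-0.9659)  start (1,5)  tX=0.6955 tY=0.7558  stride 1/|dx|=3.8637 1/|dy|=1.0353
    cross x-line → (2,5), t=0.6955
    cross y-line → (2,4), t=0.7558 (wall)
  → r_4 = 0.7558

ranges = [1.0432, 0.2795, 0.8489, 0.7558]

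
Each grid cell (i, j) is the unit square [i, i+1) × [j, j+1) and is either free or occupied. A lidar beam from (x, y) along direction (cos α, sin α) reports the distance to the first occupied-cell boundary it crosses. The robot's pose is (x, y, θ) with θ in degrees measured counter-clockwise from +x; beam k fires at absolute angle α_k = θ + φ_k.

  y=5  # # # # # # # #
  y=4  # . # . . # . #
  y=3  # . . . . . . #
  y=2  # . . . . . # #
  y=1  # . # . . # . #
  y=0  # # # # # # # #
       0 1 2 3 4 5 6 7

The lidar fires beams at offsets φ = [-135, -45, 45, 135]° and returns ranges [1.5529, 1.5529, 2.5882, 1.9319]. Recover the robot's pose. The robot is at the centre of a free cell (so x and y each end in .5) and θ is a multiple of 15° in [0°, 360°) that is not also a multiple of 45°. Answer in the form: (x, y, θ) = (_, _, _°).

Enumerate (i+0.5, j+0.5, θ) over the 19 free cells and 16 admissible headings. For each, cast all 4 beams and compare to the given ranges.
  (1.5, 1.5, 240°): beam 1 = 1.9319 ≠ 1.5529 ✗
  (3.5, 3.5, 285°): beam 1 = 1.0000 ≠ 1.5529 ✗
  (3.5, 2.5, 30°): beam 2 = 1.9319 ≠ 1.5529 ✗
  (1.5, 1.5, 195°): beam 1 = 2.8868 ≠ 1.5529 ✗
  …
  (4.5, 2.5, 60°): r_1=1.5529, r_2=1.5529, r_3=2.5882, r_4=1.9319 — all match ✓
Only this pose fits every beam.

(x, y, θ) = (4.5, 2.5, 60°)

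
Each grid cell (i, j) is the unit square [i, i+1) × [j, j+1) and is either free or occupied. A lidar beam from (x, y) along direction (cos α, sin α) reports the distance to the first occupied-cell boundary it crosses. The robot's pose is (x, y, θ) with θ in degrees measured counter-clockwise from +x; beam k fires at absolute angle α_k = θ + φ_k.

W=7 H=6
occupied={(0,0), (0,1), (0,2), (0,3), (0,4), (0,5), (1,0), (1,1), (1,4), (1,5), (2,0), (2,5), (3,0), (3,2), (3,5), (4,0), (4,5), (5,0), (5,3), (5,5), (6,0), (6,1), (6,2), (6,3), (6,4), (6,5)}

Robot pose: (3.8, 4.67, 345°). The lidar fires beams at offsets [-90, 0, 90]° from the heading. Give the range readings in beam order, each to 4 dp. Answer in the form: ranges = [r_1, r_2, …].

beam 1: φ=-90°, α=255°
  d=(-0.2588,-0.9659)  start (3,4)  tX=3.0910 tY=0.6936  stride 1/|dx|=3.8637 1/|dy|=1.0353
    cross y-line → (3,3), t=0.6936
    cross y-line → (3,2), t=1.7289 (wall)
  → r_1 = 1.7289
beam 2: φ=0°, α=345°
  d=(0.9659,-0.2588)  start (3,4)  tX=0.2071 tY=2.5887  stride 1/|dx|=1.0353 1/|dy|=3.8637
    cross x-line → (4,4), t=0.2071
    cross x-line → (5,4), t=1.2423
    cross x-line → (6,4), t=2.2776 (wall)
  → r_2 = 2.2776
beam 3: φ=90°, α=75°
  d=(0.2588,0.9659)  start (3,4)  tX=0.7727 tY=0.3416  stride 1/|dx|=3.8637 1/|dy|=1.0353
    cross y-line → (3,5), t=0.3416 (wall)
  → r_3 = 0.3416

ranges = [1.7289, 2.2776, 0.3416]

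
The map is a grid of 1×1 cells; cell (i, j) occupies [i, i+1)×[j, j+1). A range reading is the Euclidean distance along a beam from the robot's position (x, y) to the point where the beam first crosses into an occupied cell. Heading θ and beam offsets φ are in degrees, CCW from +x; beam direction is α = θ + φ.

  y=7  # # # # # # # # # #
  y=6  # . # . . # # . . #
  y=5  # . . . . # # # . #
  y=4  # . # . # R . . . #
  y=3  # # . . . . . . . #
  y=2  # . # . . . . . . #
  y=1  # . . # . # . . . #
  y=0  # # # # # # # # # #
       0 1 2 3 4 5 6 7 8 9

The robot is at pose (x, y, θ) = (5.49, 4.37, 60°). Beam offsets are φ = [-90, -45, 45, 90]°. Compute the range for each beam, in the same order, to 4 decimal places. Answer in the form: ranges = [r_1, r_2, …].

beam 1: φ=-90°, α=330°
  dir = (cos 330°, sin 330°) = (0.8660, -0.5000); from cell (5,4)
  next x-line at t=0.5889, next y-line at t=0.7400; Δt_x=1.1547, Δt_y=2.0000
    x: enter (6,4) at t=0.5889
    y: enter (6,3) at t=0.7400
    x: enter (7,3) at t=1.7436
    y: enter (7,2) at t=2.7400
    x: enter (8,2) at t=2.8983
    x: enter (9,2) at t=4.0530 ← occupied
  → r_1 = 4.0530
beam 2: φ=-45°, α=15°
  dir = (cos 15°, sin 15°) = (0.9659, 0.2588); from cell (5,4)
  next x-line at t=0.5280, next y-line at t=2.4341; Δt_x=1.0353, Δt_y=3.8637
    x: enter (6,4) at t=0.5280
    x: enter (7,4) at t=1.5633
    y: enter (7,5) at t=2.4341 ← occupied
  → r_2 = 2.4341
beam 3: φ=45°, α=105°
  dir = (cos 105°, sin 105°) = (-0.2588, 0.9659); from cell (5,4)
  next x-line at t=1.8932, next y-line at t=0.6522; Δt_x=3.8637, Δt_y=1.0353
    y: enter (5,5) at t=0.6522 ← occupied
  → r_3 = 0.6522
beam 4: φ=90°, α=150°
  dir = (cos 150°, sin 150°) = (-0.8660, 0.5000); from cell (5,4)
  next x-line at t=0.5658, next y-line at t=1.2600; Δt_x=1.1547, Δt_y=2.0000
    x: enter (4,4) at t=0.5658 ← occupied
  → r_4 = 0.5658

ranges = [4.0530, 2.4341, 0.6522, 0.5658]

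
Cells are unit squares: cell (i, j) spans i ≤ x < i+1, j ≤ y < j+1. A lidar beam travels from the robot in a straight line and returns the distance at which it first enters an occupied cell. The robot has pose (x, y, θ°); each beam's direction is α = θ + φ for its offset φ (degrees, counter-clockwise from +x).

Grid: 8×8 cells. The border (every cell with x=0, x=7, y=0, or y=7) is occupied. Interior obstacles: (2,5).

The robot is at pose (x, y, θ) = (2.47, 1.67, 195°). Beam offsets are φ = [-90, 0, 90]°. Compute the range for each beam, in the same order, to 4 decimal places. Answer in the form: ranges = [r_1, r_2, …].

ranges = [5.5180, 1.5219, 0.6936]

beam 1: φ=-90°, α=105°
  dir = (cos 105°, sin 105°) = (-0.2588, 0.9659); from cell (2,1)
  next x-line at t=1.8159, next y-line at t=0.3416; Δt_x=3.8637, Δt_y=1.0353
    y: enter (2,2) at t=0.3416
    y: enter (2,3) at t=1.3769
    x: enter (1,3) at t=1.8159
    y: enter (1,4) at t=2.4122
    y: enter (1,5) at t=3.4475
    y: enter (1,6) at t=4.4827
    y: enter (1,7) at t=5.5180 ← occupied
  → r_1 = 5.5180
beam 2: φ=0°, α=195°
  dir = (cos 195°, sin 195°) = (-0.9659, -0.2588); from cell (2,1)
  next x-line at t=0.4866, next y-line at t=2.5887; Δt_x=1.0353, Δt_y=3.8637
    x: enter (1,1) at t=0.4866
    x: enter (0,1) at t=1.5219 ← occupied
  → r_2 = 1.5219
beam 3: φ=90°, α=285°
  dir = (cos 285°, sin 285°) = (0.2588, -0.9659); from cell (2,1)
  next x-line at t=2.0478, next y-line at t=0.6936; Δt_x=3.8637, Δt_y=1.0353
    y: enter (2,0) at t=0.6936 ← occupied
  → r_3 = 0.6936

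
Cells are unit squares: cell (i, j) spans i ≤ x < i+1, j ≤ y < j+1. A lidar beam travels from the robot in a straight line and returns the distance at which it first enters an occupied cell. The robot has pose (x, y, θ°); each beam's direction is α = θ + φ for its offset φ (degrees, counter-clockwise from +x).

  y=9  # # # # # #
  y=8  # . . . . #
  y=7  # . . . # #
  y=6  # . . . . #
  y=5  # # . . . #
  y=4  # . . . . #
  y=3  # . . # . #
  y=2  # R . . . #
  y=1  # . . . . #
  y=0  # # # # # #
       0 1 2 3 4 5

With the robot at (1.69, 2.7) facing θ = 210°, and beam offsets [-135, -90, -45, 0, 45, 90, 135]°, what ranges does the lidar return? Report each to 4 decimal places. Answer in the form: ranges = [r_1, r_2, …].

beam 1: φ=-135°, α=75°
  cosα=0.2588 sinα=0.9659 | (1,2) | tMaxX 1.1977 tMaxY 0.3106 | tΔX 3.8637 tΔY 1.0353
    t=0.3106 [y] (1,3)
    t=1.1977 [x] (2,3)
    t=1.3459 [y] (2,4)
    t=2.3811 [y] (2,5)
    t=3.4164 [y] (2,6)
    t=4.4517 [y] (2,7)
    t=5.0615 [x] (3,7)
    t=5.4870 [y] (3,8)
    t=6.5222 [y] (3,9) — stop
  → r_1 = 6.5222
beam 2: φ=-90°, α=120°
  cosα=-0.5000 sinα=0.8660 | (1,2) | tMaxX 1.3800 tMaxY 0.3464 | tΔX 2.0000 tΔY 1.1547
    t=0.3464 [y] (1,3)
    t=1.3800 [x] (0,3) — stop
  → r_2 = 1.3800
beam 3: φ=-45°, α=165°
  cosα=-0.9659 sinα=0.2588 | (1,2) | tMaxX 0.7143 tMaxY 1.1591 | tΔX 1.0353 tΔY 3.8637
    t=0.7143 [x] (0,2) — stop
  → r_3 = 0.7143
beam 4: φ=0°, α=210°
  cosα=-0.8660 sinα=-0.5000 | (1,2) | tMaxX 0.7967 tMaxY 1.4000 | tΔX 1.1547 tΔY 2.0000
    t=0.7967 [x] (0,2) — stop
  → r_4 = 0.7967
beam 5: φ=45°, α=255°
  cosα=-0.2588 sinα=-0.9659 | (1,2) | tMaxX 2.6660 tMaxY 0.7247 | tΔX 3.8637 tΔY 1.0353
    t=0.7247 [y] (1,1)
    t=1.7600 [y] (1,0) — stop
  → r_5 = 1.7600
beam 6: φ=90°, α=300°
  cosα=0.5000 sinα=-0.8660 | (1,2) | tMaxX 0.6200 tMaxY 0.8083 | tΔX 2.0000 tΔY 1.1547
    t=0.6200 [x] (2,2)
    t=0.8083 [y] (2,1)
    t=1.9630 [y] (2,0) — stop
  → r_6 = 1.9630
beam 7: φ=135°, α=345°
  cosα=0.9659 sinα=-0.2588 | (1,2) | tMaxX 0.3209 tMaxY 2.7046 | tΔX 1.0353 tΔY 3.8637
    t=0.3209 [x] (2,2)
    t=1.3562 [x] (3,2)
    t=2.3915 [x] (4,2)
    t=2.7046 [y] (4,1)
    t=3.4268 [x] (5,1) — stop
  → r_7 = 3.4268

ranges = [6.5222, 1.3800, 0.7143, 0.7967, 1.7600, 1.9630, 3.4268]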